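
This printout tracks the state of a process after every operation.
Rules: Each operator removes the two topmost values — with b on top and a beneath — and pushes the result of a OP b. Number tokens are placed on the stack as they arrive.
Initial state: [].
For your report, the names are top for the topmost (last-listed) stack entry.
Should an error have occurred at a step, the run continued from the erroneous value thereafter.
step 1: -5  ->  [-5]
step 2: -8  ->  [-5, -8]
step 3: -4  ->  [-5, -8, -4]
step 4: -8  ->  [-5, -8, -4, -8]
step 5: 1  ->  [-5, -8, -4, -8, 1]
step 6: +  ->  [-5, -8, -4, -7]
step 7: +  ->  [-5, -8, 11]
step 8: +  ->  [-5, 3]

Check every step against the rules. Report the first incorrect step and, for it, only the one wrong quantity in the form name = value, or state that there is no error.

step 7, top = -11

step 1: push -5: top = -5 -> agrees with the printout
step 2: push -8: top = -8 -> verified
step 3: push -4: top = -4 -> consistent with the printout
step 4: push -8: top = -8 -> verified
step 5: push 1: top = 1 -> exactly as logged
step 6: -8 + 1 = -7 -> matches
step 7: -4 + -7 = -11 -> this is not what the printout shows
Step 7 is the first one off; corrected, top = -11.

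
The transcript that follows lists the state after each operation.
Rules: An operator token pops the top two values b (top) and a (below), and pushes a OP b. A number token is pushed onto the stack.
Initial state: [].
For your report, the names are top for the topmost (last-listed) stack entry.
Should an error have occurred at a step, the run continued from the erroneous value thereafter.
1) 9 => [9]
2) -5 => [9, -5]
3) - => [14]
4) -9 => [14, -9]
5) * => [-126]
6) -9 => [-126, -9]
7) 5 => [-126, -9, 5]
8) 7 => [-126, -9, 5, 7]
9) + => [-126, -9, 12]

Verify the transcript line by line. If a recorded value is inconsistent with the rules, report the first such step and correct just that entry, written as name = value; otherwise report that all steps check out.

1. push 9: top = 9 (consistent with the transcript)
2. push -5: top = -5 (verified)
3. 9 - -5 = 14 (consistent with the transcript)
4. push -9: top = -9 (same as recorded)
5. 14 * -9 = -126 (same as recorded)
6. push -9: top = -9 (agrees with the transcript)
7. push 5: top = 5 (verified)
8. push 7: top = 7 (consistent with the transcript)
9. 5 + 7 = 12 (verified)
Nothing is out of place; the run is error-free.

no error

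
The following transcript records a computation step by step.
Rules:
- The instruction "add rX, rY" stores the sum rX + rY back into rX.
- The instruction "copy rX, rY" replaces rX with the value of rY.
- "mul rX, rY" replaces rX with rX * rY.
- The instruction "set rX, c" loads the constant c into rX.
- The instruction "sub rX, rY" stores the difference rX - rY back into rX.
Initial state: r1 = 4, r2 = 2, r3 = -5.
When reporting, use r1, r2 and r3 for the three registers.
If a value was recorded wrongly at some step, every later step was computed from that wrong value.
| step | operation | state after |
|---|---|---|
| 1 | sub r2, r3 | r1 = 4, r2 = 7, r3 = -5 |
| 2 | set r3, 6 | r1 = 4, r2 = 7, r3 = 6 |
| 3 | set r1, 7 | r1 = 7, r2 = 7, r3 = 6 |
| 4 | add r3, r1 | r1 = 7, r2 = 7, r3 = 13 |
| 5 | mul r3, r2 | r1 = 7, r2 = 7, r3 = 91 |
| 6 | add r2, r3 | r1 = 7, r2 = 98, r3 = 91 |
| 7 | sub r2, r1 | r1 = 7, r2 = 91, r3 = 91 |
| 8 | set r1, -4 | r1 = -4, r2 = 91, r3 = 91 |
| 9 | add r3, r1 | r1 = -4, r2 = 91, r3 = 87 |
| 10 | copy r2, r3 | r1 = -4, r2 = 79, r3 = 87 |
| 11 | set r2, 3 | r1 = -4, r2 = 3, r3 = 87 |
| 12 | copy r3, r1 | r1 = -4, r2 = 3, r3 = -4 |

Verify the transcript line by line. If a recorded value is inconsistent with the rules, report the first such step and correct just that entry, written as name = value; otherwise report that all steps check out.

Recomputing the run from the initial state:
step 1: r1 = 4, r2 = 7, r3 = -5
step 2: r1 = 4, r2 = 7, r3 = 6
step 3: r1 = 7, r2 = 7, r3 = 6
step 4: r1 = 7, r2 = 7, r3 = 13
step 5: r1 = 7, r2 = 7, r3 = 91
step 6: r1 = 7, r2 = 98, r3 = 91
step 7: r1 = 7, r2 = 91, r3 = 91
step 8: r1 = -4, r2 = 91, r3 = 91
step 9: r1 = -4, r2 = 91, r3 = 87
step 10: r1 = -4, r2 = 87, r3 = 87
step 11: r1 = -4, r2 = 3, r3 = 87
step 12: r1 = -4, r2 = 3, r3 = -4
The first disagreement with the transcript is at step 10, where the value should be r2 = 87.

step 10, r2 = 87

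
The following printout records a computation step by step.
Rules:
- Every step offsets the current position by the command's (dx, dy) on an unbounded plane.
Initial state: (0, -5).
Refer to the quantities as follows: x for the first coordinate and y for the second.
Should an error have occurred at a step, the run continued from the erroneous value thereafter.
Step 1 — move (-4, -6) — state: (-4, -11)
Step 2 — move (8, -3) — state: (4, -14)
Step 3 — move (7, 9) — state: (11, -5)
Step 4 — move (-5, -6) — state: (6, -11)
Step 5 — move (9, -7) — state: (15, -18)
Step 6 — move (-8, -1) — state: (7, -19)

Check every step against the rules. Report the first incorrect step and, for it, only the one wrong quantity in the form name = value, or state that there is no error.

1. x = 0 + (-4) = -4, y = -5 + (-6) = -11 (confirmed correct)
2. x = -4 + (8) = 4, y = -11 + (-3) = -14 (same as recorded)
3. x = 4 + (7) = 11, y = -14 + (9) = -5 (exactly as logged)
4. x = 11 + (-5) = 6, y = -5 + (-6) = -11 (no discrepancy)
5. x = 6 + (9) = 15, y = -11 + (-7) = -18 (exactly as logged)
6. x = 15 + (-8) = 7, y = -18 + (-1) = -19 (confirmed correct)
The recomputation confirms every line.

no error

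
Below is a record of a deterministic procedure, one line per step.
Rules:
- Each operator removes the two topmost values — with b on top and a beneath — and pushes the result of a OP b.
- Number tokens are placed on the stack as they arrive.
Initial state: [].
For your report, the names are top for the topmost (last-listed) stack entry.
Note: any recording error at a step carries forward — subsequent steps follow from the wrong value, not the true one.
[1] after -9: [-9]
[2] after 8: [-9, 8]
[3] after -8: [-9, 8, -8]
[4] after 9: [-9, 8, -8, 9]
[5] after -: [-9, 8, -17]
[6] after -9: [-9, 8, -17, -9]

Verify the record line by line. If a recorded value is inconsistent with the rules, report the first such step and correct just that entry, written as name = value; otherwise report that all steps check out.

Recomputing the run from the initial state:
step 1: [-9]
step 2: [-9, 8]
step 3: [-9, 8, -8]
step 4: [-9, 8, -8, 9]
step 5: [-9, 8, -17]
step 6: [-9, 8, -17, -9]
This matches the record at every step.

no error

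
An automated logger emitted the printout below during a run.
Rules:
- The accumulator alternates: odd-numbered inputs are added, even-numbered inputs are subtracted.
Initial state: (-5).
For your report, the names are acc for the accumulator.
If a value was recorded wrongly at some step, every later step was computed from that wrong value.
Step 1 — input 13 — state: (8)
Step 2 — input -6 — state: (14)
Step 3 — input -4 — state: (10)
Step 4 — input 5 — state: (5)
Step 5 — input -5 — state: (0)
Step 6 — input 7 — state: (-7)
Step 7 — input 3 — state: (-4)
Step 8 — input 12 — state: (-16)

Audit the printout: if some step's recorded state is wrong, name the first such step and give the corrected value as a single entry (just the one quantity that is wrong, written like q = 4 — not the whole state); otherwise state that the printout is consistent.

no error

Recomputing the run from the initial state:
step 1: acc = 8
step 2: acc = 14
step 3: acc = 10
step 4: acc = 5
step 5: acc = 0
step 6: acc = -7
step 7: acc = -4
step 8: acc = -16
This matches the printout at every step.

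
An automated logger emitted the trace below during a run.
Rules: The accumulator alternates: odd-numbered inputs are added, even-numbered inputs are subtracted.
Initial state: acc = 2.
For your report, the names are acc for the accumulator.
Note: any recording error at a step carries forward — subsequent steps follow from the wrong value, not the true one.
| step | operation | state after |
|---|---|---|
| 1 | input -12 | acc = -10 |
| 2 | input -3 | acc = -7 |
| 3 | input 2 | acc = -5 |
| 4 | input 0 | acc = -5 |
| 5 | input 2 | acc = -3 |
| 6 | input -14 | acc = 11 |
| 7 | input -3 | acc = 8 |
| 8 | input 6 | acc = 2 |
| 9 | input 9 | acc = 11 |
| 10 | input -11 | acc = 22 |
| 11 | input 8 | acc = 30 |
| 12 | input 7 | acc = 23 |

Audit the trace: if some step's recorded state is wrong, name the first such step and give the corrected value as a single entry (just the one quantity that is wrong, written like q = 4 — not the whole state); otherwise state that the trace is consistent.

no error

Recomputing the run from the initial state:
step 1: acc = -10
step 2: acc = -7
step 3: acc = -5
step 4: acc = -5
step 5: acc = -3
step 6: acc = 11
step 7: acc = 8
step 8: acc = 2
step 9: acc = 11
step 10: acc = 22
step 11: acc = 30
step 12: acc = 23
This matches the trace at every step.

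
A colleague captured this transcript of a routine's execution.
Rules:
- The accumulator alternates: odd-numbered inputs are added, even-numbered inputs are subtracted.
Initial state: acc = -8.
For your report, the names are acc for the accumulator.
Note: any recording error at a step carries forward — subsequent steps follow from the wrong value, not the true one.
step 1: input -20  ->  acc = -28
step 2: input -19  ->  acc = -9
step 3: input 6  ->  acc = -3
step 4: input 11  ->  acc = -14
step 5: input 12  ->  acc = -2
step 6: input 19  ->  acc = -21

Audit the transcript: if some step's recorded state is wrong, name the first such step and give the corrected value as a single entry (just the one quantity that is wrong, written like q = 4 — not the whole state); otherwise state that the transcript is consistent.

no error

Step 1: acc = -8 + -20 = -28 — matches.
Step 2: acc = -28 - -19 = -9 — same as recorded.
Step 3: acc = -9 + 6 = -3 — same as recorded.
Step 4: acc = -3 - 11 = -14 — verified.
Step 5: acc = -14 + 12 = -2 — in agreement.
Step 6: acc = -2 - 19 = -21 — confirmed correct.
The recomputation confirms every line.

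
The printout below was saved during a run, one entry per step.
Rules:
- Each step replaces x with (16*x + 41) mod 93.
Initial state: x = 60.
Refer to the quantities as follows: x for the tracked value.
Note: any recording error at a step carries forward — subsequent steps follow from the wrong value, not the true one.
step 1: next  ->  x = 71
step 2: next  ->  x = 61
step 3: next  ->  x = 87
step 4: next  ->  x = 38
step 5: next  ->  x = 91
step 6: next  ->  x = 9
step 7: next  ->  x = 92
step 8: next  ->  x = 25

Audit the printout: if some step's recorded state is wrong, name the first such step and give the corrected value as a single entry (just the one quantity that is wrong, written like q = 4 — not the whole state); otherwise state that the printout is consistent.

Recomputing the run from the initial state:
step 1: x = 71
step 2: x = 61
step 3: x = 87
step 4: x = 38
step 5: x = 91
step 6: x = 9
step 7: x = 92
step 8: x = 25
This matches the printout at every step.

no error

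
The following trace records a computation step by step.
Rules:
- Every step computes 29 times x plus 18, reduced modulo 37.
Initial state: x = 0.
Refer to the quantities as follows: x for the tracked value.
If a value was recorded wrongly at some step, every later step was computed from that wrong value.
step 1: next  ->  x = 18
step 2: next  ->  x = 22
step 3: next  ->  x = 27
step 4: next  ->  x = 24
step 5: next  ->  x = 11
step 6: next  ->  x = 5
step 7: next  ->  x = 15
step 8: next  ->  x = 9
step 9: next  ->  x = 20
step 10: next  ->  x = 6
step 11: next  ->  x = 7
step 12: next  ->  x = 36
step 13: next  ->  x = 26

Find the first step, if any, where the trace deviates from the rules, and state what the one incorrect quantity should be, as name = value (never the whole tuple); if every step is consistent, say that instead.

Recomputing the run from the initial state:
step 1: x = 18
step 2: x = 22
step 3: x = 27
step 4: x = 24
step 5: x = 11
step 6: x = 4
step 7: x = 23
step 8: x = 19
step 9: x = 14
step 10: x = 17
step 11: x = 30
step 12: x = 0
step 13: x = 18
The first disagreement with the trace is at step 6, where the value should be x = 4.

step 6, x = 4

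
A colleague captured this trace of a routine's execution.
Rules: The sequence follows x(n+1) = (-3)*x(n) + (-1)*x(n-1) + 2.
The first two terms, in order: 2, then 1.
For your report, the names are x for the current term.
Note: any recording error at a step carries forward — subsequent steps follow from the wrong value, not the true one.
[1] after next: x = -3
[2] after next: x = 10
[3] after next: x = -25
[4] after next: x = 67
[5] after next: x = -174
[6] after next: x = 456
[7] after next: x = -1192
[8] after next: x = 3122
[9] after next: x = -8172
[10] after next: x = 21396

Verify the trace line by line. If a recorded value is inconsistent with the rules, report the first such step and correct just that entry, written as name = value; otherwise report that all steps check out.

step 1: x = -3*(1) + (-1)*(2) + (2) = -3 -> agrees with the trace
step 2: x = -3*(-3) + (-1)*(1) + (2) = 10 -> no discrepancy
step 3: x = -3*(10) + (-1)*(-3) + (2) = -25 -> verified
step 4: x = -3*(-25) + (-1)*(10) + (2) = 67 -> matches
step 5: x = -3*(67) + (-1)*(-25) + (2) = -174 -> agrees with the trace
step 6: x = -3*(-174) + (-1)*(67) + (2) = 457 -> not what was recorded
The earliest wrong entry is at step 6: it should read x = 457.

step 6, x = 457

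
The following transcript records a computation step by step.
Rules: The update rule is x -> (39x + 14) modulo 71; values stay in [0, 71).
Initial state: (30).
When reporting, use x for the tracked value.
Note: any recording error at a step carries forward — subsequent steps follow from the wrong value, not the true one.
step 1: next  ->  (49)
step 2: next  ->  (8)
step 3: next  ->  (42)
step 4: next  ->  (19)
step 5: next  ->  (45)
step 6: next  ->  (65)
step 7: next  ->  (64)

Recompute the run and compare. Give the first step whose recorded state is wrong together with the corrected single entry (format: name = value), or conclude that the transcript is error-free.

step 1, x = 48

Recomputing the run from the initial state:
step 1: x = 48
step 2: x = 40
step 3: x = 12
step 4: x = 56
step 5: x = 68
step 6: x = 39
step 7: x = 44
The first disagreement with the transcript is at step 1, where the value should be x = 48.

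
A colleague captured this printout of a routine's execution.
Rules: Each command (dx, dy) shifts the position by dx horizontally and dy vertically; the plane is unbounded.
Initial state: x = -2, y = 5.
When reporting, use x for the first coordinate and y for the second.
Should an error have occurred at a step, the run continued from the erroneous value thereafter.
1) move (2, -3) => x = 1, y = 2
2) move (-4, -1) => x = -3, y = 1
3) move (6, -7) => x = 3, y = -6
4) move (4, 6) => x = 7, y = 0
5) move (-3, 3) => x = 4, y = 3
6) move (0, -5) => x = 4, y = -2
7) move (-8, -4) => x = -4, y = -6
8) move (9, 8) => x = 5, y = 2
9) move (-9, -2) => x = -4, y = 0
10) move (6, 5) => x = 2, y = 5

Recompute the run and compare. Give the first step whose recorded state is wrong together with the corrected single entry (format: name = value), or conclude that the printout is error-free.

step 1, x = 0

Step 1: x = -2 + (2) = 0, y = 5 + (-3) = 2 — first mismatch against the printout.
First deviation found at step 1; the corrected entry is x = 0.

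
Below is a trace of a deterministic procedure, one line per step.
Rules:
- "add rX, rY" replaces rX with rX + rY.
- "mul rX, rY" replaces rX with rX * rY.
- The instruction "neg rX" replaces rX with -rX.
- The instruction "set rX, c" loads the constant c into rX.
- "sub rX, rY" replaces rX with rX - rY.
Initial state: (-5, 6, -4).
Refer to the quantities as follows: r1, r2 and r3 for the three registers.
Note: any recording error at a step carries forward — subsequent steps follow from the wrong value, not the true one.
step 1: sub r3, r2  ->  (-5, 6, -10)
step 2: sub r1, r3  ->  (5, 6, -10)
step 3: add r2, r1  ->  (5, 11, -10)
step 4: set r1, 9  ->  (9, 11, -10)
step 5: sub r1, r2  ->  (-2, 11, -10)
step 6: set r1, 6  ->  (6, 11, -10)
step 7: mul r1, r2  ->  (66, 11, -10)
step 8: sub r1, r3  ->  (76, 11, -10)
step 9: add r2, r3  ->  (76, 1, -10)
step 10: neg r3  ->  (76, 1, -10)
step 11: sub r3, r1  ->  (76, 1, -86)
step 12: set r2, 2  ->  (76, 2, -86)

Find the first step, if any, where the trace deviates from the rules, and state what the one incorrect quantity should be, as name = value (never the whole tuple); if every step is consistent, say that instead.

step 10, r3 = 10

step 1: r3 = -4 - 6 = -10 -> exactly as logged
step 2: r1 = -5 - -10 = 5 -> same as recorded
step 3: r2 = 6 + 5 = 11 -> matches
step 4: r1 = 9 -> confirmed correct
step 5: r1 = 9 - 11 = -2 -> consistent with the trace
step 6: r1 = 6 -> in agreement
step 7: r1 = 6 * 11 = 66 -> in agreement
step 8: r1 = 66 - -10 = 76 -> no discrepancy
step 9: r2 = 11 + -10 = 1 -> in agreement
step 10: r3 = -(-10) = 10 -> the entry is off here
The earliest wrong entry is at step 10: it should read r3 = 10.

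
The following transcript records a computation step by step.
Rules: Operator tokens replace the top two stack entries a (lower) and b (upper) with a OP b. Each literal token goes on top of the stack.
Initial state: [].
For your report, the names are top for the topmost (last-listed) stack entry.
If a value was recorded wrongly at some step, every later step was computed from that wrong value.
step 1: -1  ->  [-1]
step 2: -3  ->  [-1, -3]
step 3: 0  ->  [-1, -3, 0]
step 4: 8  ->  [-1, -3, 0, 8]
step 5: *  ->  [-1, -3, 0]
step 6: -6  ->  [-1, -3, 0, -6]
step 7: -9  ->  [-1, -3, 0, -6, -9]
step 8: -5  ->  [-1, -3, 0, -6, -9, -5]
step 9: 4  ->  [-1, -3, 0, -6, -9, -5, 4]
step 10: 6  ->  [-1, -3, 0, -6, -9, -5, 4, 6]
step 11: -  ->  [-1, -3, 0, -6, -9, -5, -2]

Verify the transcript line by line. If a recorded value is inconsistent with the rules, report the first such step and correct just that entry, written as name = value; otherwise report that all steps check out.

step 1: push -1: top = -1 -> no discrepancy
step 2: push -3: top = -3 -> verified
step 3: push 0: top = 0 -> confirmed correct
step 4: push 8: top = 8 -> no discrepancy
step 5: 0 * 8 = 0 -> verified
step 6: push -6: top = -6 -> verified
step 7: push -9: top = -9 -> consistent with the transcript
step 8: push -5: top = -5 -> matches
step 9: push 4: top = 4 -> consistent with the transcript
step 10: push 6: top = 6 -> consistent with the transcript
step 11: 4 - 6 = -2 -> agrees with the transcript
All steps check out; nothing to correct.

no error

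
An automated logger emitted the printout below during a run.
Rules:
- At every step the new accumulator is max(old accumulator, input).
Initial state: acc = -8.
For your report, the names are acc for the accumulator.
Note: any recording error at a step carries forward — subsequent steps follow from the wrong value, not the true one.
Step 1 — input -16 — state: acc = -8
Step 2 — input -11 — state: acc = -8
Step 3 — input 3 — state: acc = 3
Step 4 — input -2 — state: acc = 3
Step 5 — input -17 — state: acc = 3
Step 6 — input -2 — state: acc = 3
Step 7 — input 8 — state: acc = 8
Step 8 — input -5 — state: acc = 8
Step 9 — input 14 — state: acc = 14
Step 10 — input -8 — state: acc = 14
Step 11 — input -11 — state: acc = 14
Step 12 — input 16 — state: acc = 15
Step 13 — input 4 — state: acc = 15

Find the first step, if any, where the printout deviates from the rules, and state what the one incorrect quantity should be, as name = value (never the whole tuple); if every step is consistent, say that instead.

step 12, acc = 16

Step 1: acc = max(-8, -16) = -8 — consistent with the printout.
Step 2: acc = max(-8, -11) = -8 — no discrepancy.
Step 3: acc = max(-8, 3) = 3 — checks out.
Step 4: acc = max(3, -2) = 3 — checks out.
Step 5: acc = max(3, -17) = 3 — exactly as logged.
Step 6: acc = max(3, -2) = 3 — in agreement.
Step 7: acc = max(3, 8) = 8 — no discrepancy.
Step 8: acc = max(8, -5) = 8 — exactly as logged.
Step 9: acc = max(8, 14) = 14 — consistent with the printout.
Step 10: acc = max(14, -8) = 14 — matches.
Step 11: acc = max(14, -11) = 14 — agrees with the printout.
Step 12: acc = max(14, 16) = 16 — the printout has a different value.
First incorrect step: 12; the correct value is acc = 16.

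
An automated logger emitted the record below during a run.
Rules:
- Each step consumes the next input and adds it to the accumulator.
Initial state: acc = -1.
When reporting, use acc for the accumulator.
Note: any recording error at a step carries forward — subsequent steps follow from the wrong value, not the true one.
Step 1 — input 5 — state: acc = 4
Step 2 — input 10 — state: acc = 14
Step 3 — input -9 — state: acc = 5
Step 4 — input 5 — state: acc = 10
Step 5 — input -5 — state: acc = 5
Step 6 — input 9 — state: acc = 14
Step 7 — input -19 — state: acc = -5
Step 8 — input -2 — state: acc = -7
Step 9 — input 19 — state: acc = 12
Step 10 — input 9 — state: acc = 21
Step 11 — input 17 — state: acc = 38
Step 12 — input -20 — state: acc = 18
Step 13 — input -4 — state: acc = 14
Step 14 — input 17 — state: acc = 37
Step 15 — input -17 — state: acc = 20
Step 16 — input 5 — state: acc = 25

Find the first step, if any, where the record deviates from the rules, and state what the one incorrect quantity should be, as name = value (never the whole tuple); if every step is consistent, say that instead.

step 1: acc = -1 + 5 = 4 -> exactly as logged
step 2: acc = 4 + 10 = 14 -> checks out
step 3: acc = 14 + -9 = 5 -> confirmed correct
step 4: acc = 5 + 5 = 10 -> confirmed correct
step 5: acc = 10 + -5 = 5 -> in agreement
step 6: acc = 5 + 9 = 14 -> no discrepancy
step 7: acc = 14 + -19 = -5 -> exactly as logged
step 8: acc = -5 + -2 = -7 -> exactly as logged
step 9: acc = -7 + 19 = 12 -> exactly as logged
step 10: acc = 12 + 9 = 21 -> verified
step 11: acc = 21 + 17 = 38 -> agrees with the record
step 12: acc = 38 + -20 = 18 -> consistent with the record
step 13: acc = 18 + -4 = 14 -> checks out
step 14: acc = 14 + 17 = 31 -> the record disagrees here
The audit stops at step 14: the recorded entry is wrong and should be acc = 31.

step 14, acc = 31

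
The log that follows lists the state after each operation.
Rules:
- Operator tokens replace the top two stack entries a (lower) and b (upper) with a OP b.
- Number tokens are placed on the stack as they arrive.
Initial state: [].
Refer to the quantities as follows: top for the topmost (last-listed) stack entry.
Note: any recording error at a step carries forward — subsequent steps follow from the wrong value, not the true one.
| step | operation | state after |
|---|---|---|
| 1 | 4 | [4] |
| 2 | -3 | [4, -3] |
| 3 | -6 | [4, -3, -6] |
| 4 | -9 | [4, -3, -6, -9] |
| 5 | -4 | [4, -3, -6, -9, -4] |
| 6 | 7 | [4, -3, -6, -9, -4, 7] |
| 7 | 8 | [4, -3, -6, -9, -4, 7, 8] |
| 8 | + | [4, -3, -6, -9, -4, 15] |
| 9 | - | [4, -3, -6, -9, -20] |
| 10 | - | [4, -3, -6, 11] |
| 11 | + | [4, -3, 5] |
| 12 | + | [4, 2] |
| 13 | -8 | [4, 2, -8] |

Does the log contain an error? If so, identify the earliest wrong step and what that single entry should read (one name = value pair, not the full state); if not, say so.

step 9, top = -19

1. push 4: top = 4 (same as recorded)
2. push -3: top = -3 (no discrepancy)
3. push -6: top = -6 (in agreement)
4. push -9: top = -9 (checks out)
5. push -4: top = -4 (checks out)
6. push 7: top = 7 (no discrepancy)
7. push 8: top = 8 (no discrepancy)
8. 7 + 8 = 15 (no discrepancy)
9. -4 - 15 = -19 (the recorded entry deviates here)
That makes step 9 the first incorrect line — top = -19 is what it should show.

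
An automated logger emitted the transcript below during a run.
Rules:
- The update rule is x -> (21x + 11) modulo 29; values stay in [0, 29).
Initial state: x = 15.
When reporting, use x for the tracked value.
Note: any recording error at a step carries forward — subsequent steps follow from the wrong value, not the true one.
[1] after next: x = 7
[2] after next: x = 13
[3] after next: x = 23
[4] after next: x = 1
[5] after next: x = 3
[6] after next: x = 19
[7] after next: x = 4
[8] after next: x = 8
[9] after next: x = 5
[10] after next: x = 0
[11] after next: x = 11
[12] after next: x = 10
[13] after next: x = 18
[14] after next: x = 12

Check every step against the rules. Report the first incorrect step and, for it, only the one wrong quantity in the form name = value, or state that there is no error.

step 1: x = (21*15 + 11) mod 29 = 7 -> no discrepancy
step 2: x = (21*7 + 11) mod 29 = 13 -> consistent with the transcript
step 3: x = (21*13 + 11) mod 29 = 23 -> in agreement
step 4: x = (21*23 + 11) mod 29 = 1 -> confirmed correct
step 5: x = (21*1 + 11) mod 29 = 3 -> agrees with the transcript
step 6: x = (21*3 + 11) mod 29 = 16 -> the transcript has a different value
First deviation found at step 6; the corrected entry is x = 16.

step 6, x = 16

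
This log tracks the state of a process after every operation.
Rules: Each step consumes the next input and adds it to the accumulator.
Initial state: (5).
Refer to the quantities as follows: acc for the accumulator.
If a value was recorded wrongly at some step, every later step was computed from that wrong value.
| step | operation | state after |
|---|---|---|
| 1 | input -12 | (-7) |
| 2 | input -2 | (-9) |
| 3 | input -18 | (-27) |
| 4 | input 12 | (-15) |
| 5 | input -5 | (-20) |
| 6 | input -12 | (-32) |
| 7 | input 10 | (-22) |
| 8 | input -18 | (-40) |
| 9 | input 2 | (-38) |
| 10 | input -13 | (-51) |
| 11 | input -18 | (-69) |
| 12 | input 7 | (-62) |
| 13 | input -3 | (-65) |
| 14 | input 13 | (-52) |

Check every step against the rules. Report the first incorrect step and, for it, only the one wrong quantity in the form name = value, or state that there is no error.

1. acc = 5 + -12 = -7 (checks out)
2. acc = -7 + -2 = -9 (matches)
3. acc = -9 + -18 = -27 (agrees with the log)
4. acc = -27 + 12 = -15 (agrees with the log)
5. acc = -15 + -5 = -20 (confirmed correct)
6. acc = -20 + -12 = -32 (in agreement)
7. acc = -32 + 10 = -22 (consistent with the log)
8. acc = -22 + -18 = -40 (verified)
9. acc = -40 + 2 = -38 (no discrepancy)
10. acc = -38 + -13 = -51 (checks out)
11. acc = -51 + -18 = -69 (no discrepancy)
12. acc = -69 + 7 = -62 (no discrepancy)
13. acc = -62 + -3 = -65 (agrees with the log)
14. acc = -65 + 13 = -52 (confirmed correct)
All steps check out; nothing to correct.

no error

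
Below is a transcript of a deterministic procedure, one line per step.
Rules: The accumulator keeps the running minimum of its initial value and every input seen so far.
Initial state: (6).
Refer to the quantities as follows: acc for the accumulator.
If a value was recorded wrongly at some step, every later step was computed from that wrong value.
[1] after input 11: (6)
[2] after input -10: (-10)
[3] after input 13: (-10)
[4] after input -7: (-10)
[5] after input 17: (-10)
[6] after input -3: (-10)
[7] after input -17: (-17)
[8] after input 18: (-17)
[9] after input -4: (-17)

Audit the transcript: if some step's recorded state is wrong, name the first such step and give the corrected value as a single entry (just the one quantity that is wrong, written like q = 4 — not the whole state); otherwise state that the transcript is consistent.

Step 1: acc = min(6, 11) = 6 — matches.
Step 2: acc = min(6, -10) = -10 — confirmed correct.
Step 3: acc = min(-10, 13) = -10 — same as recorded.
Step 4: acc = min(-10, -7) = -10 — matches.
Step 5: acc = min(-10, 17) = -10 — confirmed correct.
Step 6: acc = min(-10, -3) = -10 — matches.
Step 7: acc = min(-10, -17) = -17 — consistent with the transcript.
Step 8: acc = min(-17, 18) = -17 — in agreement.
Step 9: acc = min(-17, -4) = -17 — same as recorded.
No step deviates from the rules.

no error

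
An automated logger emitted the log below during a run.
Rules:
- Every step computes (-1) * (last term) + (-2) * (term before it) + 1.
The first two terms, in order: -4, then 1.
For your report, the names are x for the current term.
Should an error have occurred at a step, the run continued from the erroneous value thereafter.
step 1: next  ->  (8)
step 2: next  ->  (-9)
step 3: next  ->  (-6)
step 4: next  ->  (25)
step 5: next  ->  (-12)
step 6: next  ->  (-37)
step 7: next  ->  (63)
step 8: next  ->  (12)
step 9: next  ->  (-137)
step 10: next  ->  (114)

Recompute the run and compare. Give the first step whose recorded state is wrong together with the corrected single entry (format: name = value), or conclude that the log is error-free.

1. x = -1*(1) + (-2)*(-4) + (1) = 8 (checks out)
2. x = -1*(8) + (-2)*(1) + (1) = -9 (confirmed correct)
3. x = -1*(-9) + (-2)*(8) + (1) = -6 (no discrepancy)
4. x = -1*(-6) + (-2)*(-9) + (1) = 25 (verified)
5. x = -1*(25) + (-2)*(-6) + (1) = -12 (same as recorded)
6. x = -1*(-12) + (-2)*(25) + (1) = -37 (matches)
7. x = -1*(-37) + (-2)*(-12) + (1) = 62 (the log disagrees here)
Conclusion: step 7 carries the first error; the entry should be x = 62.

step 7, x = 62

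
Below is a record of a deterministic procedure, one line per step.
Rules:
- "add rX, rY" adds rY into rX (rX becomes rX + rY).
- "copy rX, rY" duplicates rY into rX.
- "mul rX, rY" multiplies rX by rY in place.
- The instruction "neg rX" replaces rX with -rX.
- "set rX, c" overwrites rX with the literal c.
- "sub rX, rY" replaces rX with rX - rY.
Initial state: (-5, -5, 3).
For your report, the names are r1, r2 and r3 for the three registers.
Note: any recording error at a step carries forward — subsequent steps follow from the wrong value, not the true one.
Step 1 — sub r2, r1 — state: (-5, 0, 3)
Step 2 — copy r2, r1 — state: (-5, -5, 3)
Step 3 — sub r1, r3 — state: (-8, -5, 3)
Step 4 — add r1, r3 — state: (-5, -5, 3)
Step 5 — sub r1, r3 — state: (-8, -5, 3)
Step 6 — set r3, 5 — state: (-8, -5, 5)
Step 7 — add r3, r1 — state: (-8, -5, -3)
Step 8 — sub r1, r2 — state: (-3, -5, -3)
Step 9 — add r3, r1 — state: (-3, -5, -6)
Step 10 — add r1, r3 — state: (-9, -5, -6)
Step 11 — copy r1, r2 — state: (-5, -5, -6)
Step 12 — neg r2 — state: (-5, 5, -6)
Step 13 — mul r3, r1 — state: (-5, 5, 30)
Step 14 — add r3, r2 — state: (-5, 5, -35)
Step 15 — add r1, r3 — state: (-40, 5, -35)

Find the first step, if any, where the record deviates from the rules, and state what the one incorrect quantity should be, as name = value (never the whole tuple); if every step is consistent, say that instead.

step 14, r3 = 35

Step 1: r2 = -5 - -5 = 0 — exactly as logged.
Step 2: r2 = -5 — agrees with the record.
Step 3: r1 = -5 - 3 = -8 — consistent with the record.
Step 4: r1 = -8 + 3 = -5 — confirmed correct.
Step 5: r1 = -5 - 3 = -8 — checks out.
Step 6: r3 = 5 — same as recorded.
Step 7: r3 = 5 + -8 = -3 — checks out.
Step 8: r1 = -8 - -5 = -3 — matches.
Step 9: r3 = -3 + -3 = -6 — exactly as logged.
Step 10: r1 = -3 + -6 = -9 — same as recorded.
Step 11: r1 = -5 — exactly as logged.
Step 12: r2 = -(-5) = 5 — matches.
Step 13: r3 = -6 * -5 = 30 — confirmed correct.
Step 14: r3 = 30 + 5 = 35 — first mismatch against the record.
Conclusion: step 14 carries the first error; the entry should be r3 = 35.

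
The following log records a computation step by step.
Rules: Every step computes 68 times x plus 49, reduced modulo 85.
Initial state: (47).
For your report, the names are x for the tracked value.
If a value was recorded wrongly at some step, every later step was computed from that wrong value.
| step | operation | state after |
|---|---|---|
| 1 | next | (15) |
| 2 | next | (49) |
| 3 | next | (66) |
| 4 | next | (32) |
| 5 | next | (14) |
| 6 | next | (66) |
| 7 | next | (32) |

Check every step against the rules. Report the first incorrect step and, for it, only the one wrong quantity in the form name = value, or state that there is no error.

Step 1: x = (68*47 + 49) mod 85 = 15 — same as recorded.
Step 2: x = (68*15 + 49) mod 85 = 49 — verified.
Step 3: x = (68*49 + 49) mod 85 = 66 — no discrepancy.
Step 4: x = (68*66 + 49) mod 85 = 32 — in agreement.
Step 5: x = (68*32 + 49) mod 85 = 15 — this is not what the log shows.
First deviation found at step 5; the corrected entry is x = 15.

step 5, x = 15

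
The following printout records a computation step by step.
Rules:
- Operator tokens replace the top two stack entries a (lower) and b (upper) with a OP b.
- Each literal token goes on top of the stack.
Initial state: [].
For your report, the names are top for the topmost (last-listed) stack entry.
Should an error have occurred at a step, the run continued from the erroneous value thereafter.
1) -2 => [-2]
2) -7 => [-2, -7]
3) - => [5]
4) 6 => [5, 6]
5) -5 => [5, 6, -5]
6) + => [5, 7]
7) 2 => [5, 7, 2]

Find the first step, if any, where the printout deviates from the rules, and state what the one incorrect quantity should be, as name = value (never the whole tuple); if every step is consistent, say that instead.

step 6, top = 1

1. push -2: top = -2 (same as recorded)
2. push -7: top = -7 (agrees with the printout)
3. -2 - -7 = 5 (matches)
4. push 6: top = 6 (confirmed correct)
5. push -5: top = -5 (matches)
6. 6 + -5 = 1 (not what was recorded)
That makes step 6 the first incorrect line — top = 1 is what it should show.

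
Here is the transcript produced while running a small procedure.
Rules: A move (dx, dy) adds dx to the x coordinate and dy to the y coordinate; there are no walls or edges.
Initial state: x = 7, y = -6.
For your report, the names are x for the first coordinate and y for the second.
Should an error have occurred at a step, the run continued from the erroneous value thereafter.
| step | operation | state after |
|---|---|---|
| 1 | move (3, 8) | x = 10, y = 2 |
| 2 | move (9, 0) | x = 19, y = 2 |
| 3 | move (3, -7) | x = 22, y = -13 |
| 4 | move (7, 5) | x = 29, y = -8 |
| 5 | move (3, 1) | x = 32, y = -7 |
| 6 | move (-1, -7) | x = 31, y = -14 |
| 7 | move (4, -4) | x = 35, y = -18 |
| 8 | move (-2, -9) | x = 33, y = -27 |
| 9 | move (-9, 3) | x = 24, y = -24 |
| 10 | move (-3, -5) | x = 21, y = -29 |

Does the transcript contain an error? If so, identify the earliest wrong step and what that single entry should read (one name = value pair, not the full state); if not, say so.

step 3, y = -5

1. x = 7 + (3) = 10, y = -6 + (8) = 2 (confirmed correct)
2. x = 10 + (9) = 19, y = 2 + (0) = 2 (agrees with the transcript)
3. x = 19 + (3) = 22, y = 2 + (-7) = -5 (not what was recorded)
First deviation found at step 3; the corrected entry is y = -5.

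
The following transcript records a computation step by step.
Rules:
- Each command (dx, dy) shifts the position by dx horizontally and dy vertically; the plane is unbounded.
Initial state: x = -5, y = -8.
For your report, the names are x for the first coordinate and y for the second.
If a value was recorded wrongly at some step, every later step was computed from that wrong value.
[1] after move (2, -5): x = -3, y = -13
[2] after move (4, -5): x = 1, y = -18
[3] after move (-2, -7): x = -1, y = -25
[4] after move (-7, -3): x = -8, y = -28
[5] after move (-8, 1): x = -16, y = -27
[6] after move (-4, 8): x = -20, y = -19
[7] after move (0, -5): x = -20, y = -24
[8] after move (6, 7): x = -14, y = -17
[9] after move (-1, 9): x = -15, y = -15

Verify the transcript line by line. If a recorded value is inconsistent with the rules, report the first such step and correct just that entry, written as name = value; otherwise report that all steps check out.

step 9, y = -8

Recomputing the run from the initial state:
step 1: x = -3, y = -13
step 2: x = 1, y = -18
step 3: x = -1, y = -25
step 4: x = -8, y = -28
step 5: x = -16, y = -27
step 6: x = -20, y = -19
step 7: x = -20, y = -24
step 8: x = -14, y = -17
step 9: x = -15, y = -8
The first disagreement with the transcript is at step 9, where the value should be y = -8.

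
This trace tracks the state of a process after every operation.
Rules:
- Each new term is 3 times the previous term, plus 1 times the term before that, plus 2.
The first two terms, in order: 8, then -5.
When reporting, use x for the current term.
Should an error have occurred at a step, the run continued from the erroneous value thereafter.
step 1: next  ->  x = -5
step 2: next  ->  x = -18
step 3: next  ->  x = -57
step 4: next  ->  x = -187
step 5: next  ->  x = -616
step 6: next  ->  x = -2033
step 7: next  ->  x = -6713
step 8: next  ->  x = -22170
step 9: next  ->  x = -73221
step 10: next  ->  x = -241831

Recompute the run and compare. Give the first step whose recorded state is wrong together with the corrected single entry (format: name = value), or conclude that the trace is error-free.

step 1: x = 3*(-5) + (1)*(8) + (2) = -5 -> verified
step 2: x = 3*(-5) + (1)*(-5) + (2) = -18 -> confirmed correct
step 3: x = 3*(-18) + (1)*(-5) + (2) = -57 -> verified
step 4: x = 3*(-57) + (1)*(-18) + (2) = -187 -> exactly as logged
step 5: x = 3*(-187) + (1)*(-57) + (2) = -616 -> checks out
step 6: x = 3*(-616) + (1)*(-187) + (2) = -2033 -> agrees with the trace
step 7: x = 3*(-2033) + (1)*(-616) + (2) = -6713 -> no discrepancy
step 8: x = 3*(-6713) + (1)*(-2033) + (2) = -22170 -> consistent with the trace
step 9: x = 3*(-22170) + (1)*(-6713) + (2) = -73221 -> checks out
step 10: x = 3*(-73221) + (1)*(-22170) + (2) = -241831 -> same as recorded
Every step is consistent.

no error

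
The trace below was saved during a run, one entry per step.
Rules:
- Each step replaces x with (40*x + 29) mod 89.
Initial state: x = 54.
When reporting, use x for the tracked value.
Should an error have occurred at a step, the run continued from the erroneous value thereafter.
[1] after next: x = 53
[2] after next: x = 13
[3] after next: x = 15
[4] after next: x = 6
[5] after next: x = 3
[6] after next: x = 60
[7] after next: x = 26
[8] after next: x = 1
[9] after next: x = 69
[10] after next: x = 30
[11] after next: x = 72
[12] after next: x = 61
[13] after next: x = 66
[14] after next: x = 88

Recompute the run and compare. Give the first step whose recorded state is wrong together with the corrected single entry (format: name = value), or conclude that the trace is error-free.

step 5, x = 2

Recomputing the run from the initial state:
step 1: x = 53
step 2: x = 13
step 3: x = 15
step 4: x = 6
step 5: x = 2
step 6: x = 20
step 7: x = 28
step 8: x = 81
step 9: x = 65
step 10: x = 48
step 11: x = 80
step 12: x = 25
step 13: x = 50
step 14: x = 71
The first disagreement with the trace is at step 5, where the value should be x = 2.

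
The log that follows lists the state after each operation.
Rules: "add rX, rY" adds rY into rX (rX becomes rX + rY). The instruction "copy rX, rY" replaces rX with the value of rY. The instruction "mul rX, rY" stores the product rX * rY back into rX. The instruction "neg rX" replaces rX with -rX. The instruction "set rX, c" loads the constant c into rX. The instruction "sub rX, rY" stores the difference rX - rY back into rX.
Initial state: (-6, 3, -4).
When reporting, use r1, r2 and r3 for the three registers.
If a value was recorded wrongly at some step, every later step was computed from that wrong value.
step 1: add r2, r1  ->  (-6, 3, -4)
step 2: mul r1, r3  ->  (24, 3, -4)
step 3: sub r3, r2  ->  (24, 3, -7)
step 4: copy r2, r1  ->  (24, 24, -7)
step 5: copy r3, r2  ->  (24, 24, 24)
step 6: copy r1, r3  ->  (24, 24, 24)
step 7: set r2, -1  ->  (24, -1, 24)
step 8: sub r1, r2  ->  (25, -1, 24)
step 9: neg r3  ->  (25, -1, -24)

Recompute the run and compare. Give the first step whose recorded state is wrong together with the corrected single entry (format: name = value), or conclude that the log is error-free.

Recomputing the run from the initial state:
step 1: r1 = -6, r2 = -3, r3 = -4
step 2: r1 = 24, r2 = -3, r3 = -4
step 3: r1 = 24, r2 = -3, r3 = -1
step 4: r1 = 24, r2 = 24, r3 = -1
step 5: r1 = 24, r2 = 24, r3 = 24
step 6: r1 = 24, r2 = 24, r3 = 24
step 7: r1 = 24, r2 = -1, r3 = 24
step 8: r1 = 25, r2 = -1, r3 = 24
step 9: r1 = 25, r2 = -1, r3 = -24
The first disagreement with the log is at step 1, where the value should be r2 = -3.

step 1, r2 = -3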